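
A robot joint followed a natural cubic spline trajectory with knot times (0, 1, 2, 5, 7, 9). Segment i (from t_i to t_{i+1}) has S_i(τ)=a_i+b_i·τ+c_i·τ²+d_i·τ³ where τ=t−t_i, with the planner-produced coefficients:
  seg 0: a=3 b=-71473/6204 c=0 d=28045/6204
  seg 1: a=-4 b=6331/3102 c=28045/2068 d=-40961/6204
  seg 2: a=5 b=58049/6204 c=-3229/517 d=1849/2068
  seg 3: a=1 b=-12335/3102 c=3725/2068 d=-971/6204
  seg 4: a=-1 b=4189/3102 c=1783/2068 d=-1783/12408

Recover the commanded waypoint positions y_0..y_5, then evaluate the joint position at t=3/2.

y_0=3 y_1=-4 y_2=5 y_3=1 y_4=-1 y_5=4
S(3/2) = -6857/16544

y_0 = S_0(0) = a_0 = 3
y_1 = S_1(0) = a_1 = -4
y_2 = S_2(0) = a_2 = 5
y_3 = S_3(0) = a_3 = 1
y_4 = S_4(0) = a_4 = -1
y_5 = S_4(2) = 4
t_q=3/2 is in segment 1 (τ=1/2); S_1(τ)=-6857/16544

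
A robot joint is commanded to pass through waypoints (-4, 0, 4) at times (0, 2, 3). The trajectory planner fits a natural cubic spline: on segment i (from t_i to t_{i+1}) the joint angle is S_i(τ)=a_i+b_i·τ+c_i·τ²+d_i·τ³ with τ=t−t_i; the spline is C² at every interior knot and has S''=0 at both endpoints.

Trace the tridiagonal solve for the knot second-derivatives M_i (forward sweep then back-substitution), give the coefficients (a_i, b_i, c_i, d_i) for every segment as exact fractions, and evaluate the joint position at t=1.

  seg 0: a=-4 b=4/3 c=0 d=1/6
  seg 1: a=0 b=10/3 c=1 d=-1/3
S(1) = -5/2

Δ: Δ0=2, Δ1=4
row 1: diag=6, rhs=12; c'=1/6, d'=2
back: M1=2
M: M0=0, M1=2, M2=0
seg 0: a=-4, c=M0/2=0, d=(M1−M0)/(6·2)=1/6, b=Δ0−h0·(2M0+M1)/6=4/3
seg 1: a=0, c=M1/2=1, d=(M2−M1)/(6·1)=-1/3, b=Δ1−h1·(2M1+M2)/6=10/3
t_q=1 → seg 0, τ=1; S=-4+4/3·τ+0·τ²+1/6·τ³=-5/2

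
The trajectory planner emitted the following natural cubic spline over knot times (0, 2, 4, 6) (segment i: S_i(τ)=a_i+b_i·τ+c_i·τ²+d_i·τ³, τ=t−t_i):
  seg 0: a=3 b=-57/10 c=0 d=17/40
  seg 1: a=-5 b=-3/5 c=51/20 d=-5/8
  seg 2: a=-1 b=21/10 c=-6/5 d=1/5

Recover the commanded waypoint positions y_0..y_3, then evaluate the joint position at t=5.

y_0 = S_0(0) = a_0 = 3
y_1 = S_1(0) = a_1 = -5
y_2 = S_2(0) = a_2 = -1
y_3 = S_2(2) = 0
t_q=5 is in segment 2 (τ=1); S_2(τ)=1/10

y_0=3 y_1=-5 y_2=-1 y_3=0
S(5) = 1/10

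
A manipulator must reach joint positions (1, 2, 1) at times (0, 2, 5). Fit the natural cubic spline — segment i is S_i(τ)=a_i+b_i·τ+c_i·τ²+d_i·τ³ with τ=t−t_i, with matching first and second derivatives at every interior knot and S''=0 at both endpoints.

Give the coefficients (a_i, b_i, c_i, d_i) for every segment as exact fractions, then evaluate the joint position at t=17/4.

  seg 0: a=1 b=2/3 c=0 d=-1/24
  seg 1: a=2 b=1/6 c=-1/4 d=1/36
S(17/4) = 365/256

Δ: Δ0=1/2, Δ1=-1/3
row 1: diag=10, rhs=-5; c'=3/10, d'=-1/2
back: M1=-1/2
M: M0=0, M1=-1/2, M2=0
seg 0: a=1, c=M0/2=0, d=(M1−M0)/(6·2)=-1/24, b=Δ0−h0·(2M0+M1)/6=2/3
seg 1: a=2, c=M1/2=-1/4, d=(M2−M1)/(6·3)=1/36, b=Δ1−h1·(2M1+M2)/6=1/6
t_q=17/4 → seg 1, τ=9/4; S=2+1/6·τ+-1/4·τ²+1/36·τ³=365/256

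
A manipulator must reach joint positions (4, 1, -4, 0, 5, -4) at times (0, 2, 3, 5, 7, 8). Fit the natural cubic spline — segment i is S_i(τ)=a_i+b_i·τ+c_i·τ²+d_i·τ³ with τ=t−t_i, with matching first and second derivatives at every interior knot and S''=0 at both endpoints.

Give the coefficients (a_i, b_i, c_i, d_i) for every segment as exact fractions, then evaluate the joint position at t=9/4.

Δ: Δ0=-3/2, Δ1=-5, Δ2=2, Δ3=5/2, Δ4=-9
row 1: diag=6, rhs=-21; c'=1/6, d'=-7/2
row 2: denom=6−1·1/6=35/6; d'=(42−1·-7/2)/(35/6)=39/5
row 3: denom=8−2·12/35=256/35; d'=(3−2·39/5)/(256/35)=-441/256
row 4: denom=6−2·35/128=349/64; d'=(-69−2·-441/256)/(349/64)=-8391/698
back: M4=-8391/698
back: M3=-441/256−35/128·-8391/698=546/349
back: M2=39/5−12/35·546/349=2535/349
back: M1=-7/2−1/6·2535/349=-1644/349
M: M0=0, M1=-1644/349, M2=2535/349, M3=546/349, M4=-8391/698, M5=0
seg 0: a=4, c=M0/2=0, d=(M1−M0)/(6·2)=-137/349, b=Δ0−h0·(2M0+M1)/6=49/698
seg 1: a=1, c=M1/2=-822/349, d=(M2−M1)/(6·1)=1393/698, b=Δ1−h1·(2M1+M2)/6=-3239/698
seg 2: a=-4, c=M2/2=2535/698, d=(M3−M2)/(6·2)=-663/1396, b=Δ2−h2·(2M2+M3)/6=-1174/349
seg 3: a=0, c=M3/2=273/349, d=(M4−M3)/(6·2)=-3161/2792, b=Δ3−h3·(2M3+M4)/6=1907/349
seg 4: a=5, c=M4/2=-8391/1396, d=(M5−M4)/(6·1)=2797/1396, b=Δ4−h4·(2M4+M5)/6=-3485/698
t_q=9/4 → seg 1, τ=1/4; S=1+-3239/698·τ+-822/349·τ²+1393/698·τ³=-12335/44672

  seg 0: a=4 b=49/698 c=0 d=-137/349
  seg 1: a=1 b=-3239/698 c=-822/349 d=1393/698
  seg 2: a=-4 b=-1174/349 c=2535/698 d=-663/1396
  seg 3: a=0 b=1907/349 c=273/349 d=-3161/2792
  seg 4: a=5 b=-3485/698 c=-8391/1396 d=2797/1396
S(9/4) = -12335/44672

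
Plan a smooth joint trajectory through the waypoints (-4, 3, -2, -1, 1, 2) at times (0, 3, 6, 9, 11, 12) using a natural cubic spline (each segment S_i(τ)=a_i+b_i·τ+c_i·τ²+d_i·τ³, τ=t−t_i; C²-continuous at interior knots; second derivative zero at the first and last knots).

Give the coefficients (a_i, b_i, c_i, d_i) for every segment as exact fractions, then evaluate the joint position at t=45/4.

  seg 0: a=-4 b=679/192 c=0 d=-77/576
  seg 1: a=3 b=-7/96 c=-77/64 d=43/192
  seg 2: a=-2 b=-239/192 c=13/16 d=-55/576
  seg 3: a=-1 b=101/96 c=-3/64 d=1/96
  seg 4: a=1 b=95/96 c=1/64 d=-1/192
S(45/4) = 5113/4096

Δ: Δ0=7/3, Δ1=-5/3, Δ2=1/3, Δ3=1, Δ4=1
row 1: diag=12, rhs=-24; c'=1/4, d'=-2
row 2: denom=12−3·1/4=45/4; d'=(12−3·-2)/(45/4)=8/5
row 3: denom=10−3·4/15=46/5; d'=(4−3·8/5)/(46/5)=-2/23
row 4: denom=6−2·5/23=128/23; d'=(0−2·-2/23)/(128/23)=1/32
back: M4=1/32
back: M3=-2/23−5/23·1/32=-3/32
back: M2=8/5−4/15·-3/32=13/8
back: M1=-2−1/4·13/8=-77/32
M: M0=0, M1=-77/32, M2=13/8, M3=-3/32, M4=1/32, M5=0
seg 0: a=-4, c=M0/2=0, d=(M1−M0)/(6·3)=-77/576, b=Δ0−h0·(2M0+M1)/6=679/192
seg 1: a=3, c=M1/2=-77/64, d=(M2−M1)/(6·3)=43/192, b=Δ1−h1·(2M1+M2)/6=-7/96
seg 2: a=-2, c=M2/2=13/16, d=(M3−M2)/(6·3)=-55/576, b=Δ2−h2·(2M2+M3)/6=-239/192
seg 3: a=-1, c=M3/2=-3/64, d=(M4−M3)/(6·2)=1/96, b=Δ3−h3·(2M3+M4)/6=101/96
seg 4: a=1, c=M4/2=1/64, d=(M5−M4)/(6·1)=-1/192, b=Δ4−h4·(2M4+M5)/6=95/96
t_q=45/4 → seg 4, τ=1/4; S=1+95/96·τ+1/64·τ²+-1/192·τ³=5113/4096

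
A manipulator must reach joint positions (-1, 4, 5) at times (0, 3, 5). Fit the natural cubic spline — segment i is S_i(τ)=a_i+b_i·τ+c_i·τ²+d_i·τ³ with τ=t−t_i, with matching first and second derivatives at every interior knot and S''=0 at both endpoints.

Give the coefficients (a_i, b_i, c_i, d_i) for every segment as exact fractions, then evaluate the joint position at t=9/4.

  seg 0: a=-1 b=121/60 c=0 d=-7/180
  seg 1: a=4 b=29/30 c=-7/20 d=7/120
S(9/4) = 3961/1280

Δ: Δ0=5/3, Δ1=1/2
row 1: diag=10, rhs=-7; c'=1/5, d'=-7/10
back: M1=-7/10
M: M0=0, M1=-7/10, M2=0
seg 0: a=-1, c=M0/2=0, d=(M1−M0)/(6·3)=-7/180, b=Δ0−h0·(2M0+M1)/6=121/60
seg 1: a=4, c=M1/2=-7/20, d=(M2−M1)/(6·2)=7/120, b=Δ1−h1·(2M1+M2)/6=29/30
t_q=9/4 → seg 0, τ=9/4; S=-1+121/60·τ+0·τ²+-7/180·τ³=3961/1280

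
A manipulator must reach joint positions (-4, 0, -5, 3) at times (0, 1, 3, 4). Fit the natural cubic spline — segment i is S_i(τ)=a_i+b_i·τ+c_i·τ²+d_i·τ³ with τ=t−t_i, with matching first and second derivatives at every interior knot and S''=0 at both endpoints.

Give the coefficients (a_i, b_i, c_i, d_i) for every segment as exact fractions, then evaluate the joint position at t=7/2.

  seg 0: a=-4 b=47/8 c=0 d=-15/8
  seg 1: a=0 b=1/4 c=-45/8 d=17/8
  seg 2: a=-5 b=13/4 c=57/8 d=-19/8
S(7/2) = -121/64

Δ: Δ0=4, Δ1=-5/2, Δ2=8
row 1: diag=6, rhs=-39; c'=1/3, d'=-13/2
row 2: denom=6−2·1/3=16/3; d'=(63−2·-13/2)/(16/3)=57/4
back: M2=57/4
back: M1=-13/2−1/3·57/4=-45/4
M: M0=0, M1=-45/4, M2=57/4, M3=0
seg 0: a=-4, c=M0/2=0, d=(M1−M0)/(6·1)=-15/8, b=Δ0−h0·(2M0+M1)/6=47/8
seg 1: a=0, c=M1/2=-45/8, d=(M2−M1)/(6·2)=17/8, b=Δ1−h1·(2M1+M2)/6=1/4
seg 2: a=-5, c=M2/2=57/8, d=(M3−M2)/(6·1)=-19/8, b=Δ2−h2·(2M2+M3)/6=13/4
t_q=7/2 → seg 2, τ=1/2; S=-5+13/4·τ+57/8·τ²+-19/8·τ³=-121/64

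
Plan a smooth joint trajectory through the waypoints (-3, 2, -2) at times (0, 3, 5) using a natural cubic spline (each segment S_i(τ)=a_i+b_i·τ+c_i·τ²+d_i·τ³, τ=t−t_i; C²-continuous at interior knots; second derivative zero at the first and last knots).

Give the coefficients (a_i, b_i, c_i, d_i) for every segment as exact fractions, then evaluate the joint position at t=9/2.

Δ: Δ0=5/3, Δ1=-2
row 1: diag=10, rhs=-22; c'=1/5, d'=-11/5
back: M1=-11/5
M: M0=0, M1=-11/5, M2=0
seg 0: a=-3, c=M0/2=0, d=(M1−M0)/(6·3)=-11/90, b=Δ0−h0·(2M0+M1)/6=83/30
seg 1: a=2, c=M1/2=-11/10, d=(M2−M1)/(6·2)=11/60, b=Δ1−h1·(2M1+M2)/6=-8/15
t_q=9/2 → seg 1, τ=3/2; S=2+-8/15·τ+-11/10·τ²+11/60·τ³=-21/32

  seg 0: a=-3 b=83/30 c=0 d=-11/90
  seg 1: a=2 b=-8/15 c=-11/10 d=11/60
S(9/2) = -21/32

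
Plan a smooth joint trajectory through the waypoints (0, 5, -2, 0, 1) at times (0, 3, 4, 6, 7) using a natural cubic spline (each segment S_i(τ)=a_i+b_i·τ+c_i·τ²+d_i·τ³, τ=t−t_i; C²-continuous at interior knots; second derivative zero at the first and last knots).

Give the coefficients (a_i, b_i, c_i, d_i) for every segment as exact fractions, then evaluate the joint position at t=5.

  seg 0: a=0 b=2089/375 c=0 d=-488/1125
  seg 1: a=5 b=-2303/375 c=-488/125 d=1142/375
  seg 2: a=-2 b=-361/75 c=654/125 d=-436/375
  seg 3: a=0 b=811/375 c=-218/125 d=218/375
S(5) = -343/125

Δ: Δ0=5/3, Δ1=-7, Δ2=1, Δ3=1
row 1: diag=8, rhs=-52; c'=1/8, d'=-13/2
row 2: denom=6−1·1/8=47/8; d'=(48−1·-13/2)/(47/8)=436/47
row 3: denom=6−2·16/47=250/47; d'=(0−2·436/47)/(250/47)=-436/125
back: M3=-436/125
back: M2=436/47−16/47·-436/125=1308/125
back: M1=-13/2−1/8·1308/125=-976/125
M: M0=0, M1=-976/125, M2=1308/125, M3=-436/125, M4=0
seg 0: a=0, c=M0/2=0, d=(M1−M0)/(6·3)=-488/1125, b=Δ0−h0·(2M0+M1)/6=2089/375
seg 1: a=5, c=M1/2=-488/125, d=(M2−M1)/(6·1)=1142/375, b=Δ1−h1·(2M1+M2)/6=-2303/375
seg 2: a=-2, c=M2/2=654/125, d=(M3−M2)/(6·2)=-436/375, b=Δ2−h2·(2M2+M3)/6=-361/75
seg 3: a=0, c=M3/2=-218/125, d=(M4−M3)/(6·1)=218/375, b=Δ3−h3·(2M3+M4)/6=811/375
t_q=5 → seg 2, τ=1; S=-2+-361/75·τ+654/125·τ²+-436/375·τ³=-343/125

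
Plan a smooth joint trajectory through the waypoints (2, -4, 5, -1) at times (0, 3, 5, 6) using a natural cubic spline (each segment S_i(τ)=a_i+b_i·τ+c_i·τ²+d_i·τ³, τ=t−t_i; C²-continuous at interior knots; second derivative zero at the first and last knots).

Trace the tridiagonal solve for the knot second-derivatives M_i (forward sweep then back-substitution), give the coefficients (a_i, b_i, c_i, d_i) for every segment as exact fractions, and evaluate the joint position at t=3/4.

Δ: Δ0=-2, Δ1=9/2, Δ2=-6
row 1: diag=10, rhs=39; c'=1/5, d'=39/10
row 2: denom=6−2·1/5=28/5; d'=(-63−2·39/10)/(28/5)=-177/14
back: M2=-177/14
back: M1=39/10−1/5·-177/14=45/7
M: M0=0, M1=45/7, M2=-177/14, M3=0
seg 0: a=2, c=M0/2=0, d=(M1−M0)/(6·3)=5/14, b=Δ0−h0·(2M0+M1)/6=-73/14
seg 1: a=-4, c=M1/2=45/14, d=(M2−M1)/(6·2)=-89/56, b=Δ1−h1·(2M1+M2)/6=31/7
seg 2: a=5, c=M2/2=-177/28, d=(M3−M2)/(6·1)=59/28, b=Δ2−h2·(2M2+M3)/6=-25/14
t_q=3/4 → seg 0, τ=3/4; S=2+-73/14·τ+0·τ²+5/14·τ³=-1577/896

  seg 0: a=2 b=-73/14 c=0 d=5/14
  seg 1: a=-4 b=31/7 c=45/14 d=-89/56
  seg 2: a=5 b=-25/14 c=-177/28 d=59/28
S(3/4) = -1577/896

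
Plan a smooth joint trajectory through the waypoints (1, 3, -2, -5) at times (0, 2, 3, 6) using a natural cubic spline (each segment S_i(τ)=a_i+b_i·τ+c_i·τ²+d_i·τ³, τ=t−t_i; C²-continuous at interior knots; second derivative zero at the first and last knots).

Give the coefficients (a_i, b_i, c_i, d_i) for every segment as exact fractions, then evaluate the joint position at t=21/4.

Δ: Δ0=1, Δ1=-5, Δ2=-1
row 1: diag=6, rhs=-36; c'=1/6, d'=-6
row 2: denom=8−1·1/6=47/6; d'=(24−1·-6)/(47/6)=180/47
back: M2=180/47
back: M1=-6−1/6·180/47=-312/47
M: M0=0, M1=-312/47, M2=180/47, M3=0
seg 0: a=1, c=M0/2=0, d=(M1−M0)/(6·2)=-26/47, b=Δ0−h0·(2M0+M1)/6=151/47
seg 1: a=3, c=M1/2=-156/47, d=(M2−M1)/(6·1)=82/47, b=Δ1−h1·(2M1+M2)/6=-161/47
seg 2: a=-2, c=M2/2=90/47, d=(M3−M2)/(6·3)=-10/47, b=Δ2−h2·(2M2+M3)/6=-227/47
t_q=21/4 → seg 2, τ=9/4; S=-2+-227/47·τ+90/47·τ²+-10/47·τ³=-8417/1504

  seg 0: a=1 b=151/47 c=0 d=-26/47
  seg 1: a=3 b=-161/47 c=-156/47 d=82/47
  seg 2: a=-2 b=-227/47 c=90/47 d=-10/47
S(21/4) = -8417/1504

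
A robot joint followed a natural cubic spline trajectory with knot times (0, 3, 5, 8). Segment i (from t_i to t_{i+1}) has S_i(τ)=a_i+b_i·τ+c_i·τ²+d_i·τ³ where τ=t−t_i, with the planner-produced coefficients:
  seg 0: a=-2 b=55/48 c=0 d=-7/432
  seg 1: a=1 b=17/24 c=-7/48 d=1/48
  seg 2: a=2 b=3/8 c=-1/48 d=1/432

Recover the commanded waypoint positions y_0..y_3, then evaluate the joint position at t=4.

y_0=-2 y_1=1 y_2=2 y_3=3
S(4) = 19/12

y_0 = S_0(0) = a_0 = -2
y_1 = S_1(0) = a_1 = 1
y_2 = S_2(0) = a_2 = 2
y_3 = S_2(3) = 3
t_q=4 is in segment 1 (τ=1); S_1(τ)=19/12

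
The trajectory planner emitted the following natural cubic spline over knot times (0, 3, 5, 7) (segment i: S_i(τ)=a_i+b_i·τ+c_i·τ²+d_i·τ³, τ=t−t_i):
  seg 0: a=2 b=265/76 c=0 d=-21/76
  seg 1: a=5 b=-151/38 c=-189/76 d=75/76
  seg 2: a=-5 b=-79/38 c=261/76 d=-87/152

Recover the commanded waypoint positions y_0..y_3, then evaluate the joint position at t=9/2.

y_0 = S_0(0) = a_0 = 2
y_1 = S_1(0) = a_1 = 5
y_2 = S_2(0) = a_2 = -5
y_3 = S_2(2) = 0
t_q=9/2 is in segment 1 (τ=3/2); S_1(τ)=-1961/608

y_0=2 y_1=5 y_2=-5 y_3=0
S(9/2) = -1961/608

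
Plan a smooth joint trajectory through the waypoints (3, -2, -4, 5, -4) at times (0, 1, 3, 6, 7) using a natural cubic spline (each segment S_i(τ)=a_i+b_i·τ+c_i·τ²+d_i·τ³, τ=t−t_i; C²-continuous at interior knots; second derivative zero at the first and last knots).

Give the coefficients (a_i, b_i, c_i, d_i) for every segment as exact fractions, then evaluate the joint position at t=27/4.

Δ: Δ0=-5, Δ1=-1, Δ2=3, Δ3=-9
row 1: diag=6, rhs=24; c'=1/3, d'=4
row 2: denom=10−2·1/3=28/3; d'=(24−2·4)/(28/3)=12/7
row 3: denom=8−3·9/28=197/28; d'=(-72−3·12/7)/(197/28)=-2160/197
back: M3=-2160/197
back: M2=12/7−9/28·-2160/197=1032/197
back: M1=4−1/3·1032/197=444/197
M: M0=0, M1=444/197, M2=1032/197, M3=-2160/197, M4=0
seg 0: a=3, c=M0/2=0, d=(M1−M0)/(6·1)=74/197, b=Δ0−h0·(2M0+M1)/6=-1059/197
seg 1: a=-2, c=M1/2=222/197, d=(M2−M1)/(6·2)=49/197, b=Δ1−h1·(2M1+M2)/6=-837/197
seg 2: a=-4, c=M2/2=516/197, d=(M3−M2)/(6·3)=-532/591, b=Δ2−h2·(2M2+M3)/6=639/197
seg 3: a=5, c=M3/2=-1080/197, d=(M4−M3)/(6·1)=360/197, b=Δ3−h3·(2M3+M4)/6=-1053/197
t_q=27/4 → seg 3, τ=3/4; S=5+-1053/197·τ+-1080/197·τ²+360/197·τ³=-2083/1576

  seg 0: a=3 b=-1059/197 c=0 d=74/197
  seg 1: a=-2 b=-837/197 c=222/197 d=49/197
  seg 2: a=-4 b=639/197 c=516/197 d=-532/591
  seg 3: a=5 b=-1053/197 c=-1080/197 d=360/197
S(27/4) = -2083/1576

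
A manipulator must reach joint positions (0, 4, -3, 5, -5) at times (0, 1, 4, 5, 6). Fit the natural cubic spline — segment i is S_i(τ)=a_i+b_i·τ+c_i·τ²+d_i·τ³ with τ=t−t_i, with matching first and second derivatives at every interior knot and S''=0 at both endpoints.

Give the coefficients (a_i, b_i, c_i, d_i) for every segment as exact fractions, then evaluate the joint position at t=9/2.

Δ: Δ0=4, Δ1=-7/3, Δ2=8, Δ3=-10
row 1: diag=8, rhs=-38; c'=3/8, d'=-19/4
row 2: denom=8−3·3/8=55/8; d'=(62−3·-19/4)/(55/8)=122/11
row 3: denom=4−1·8/55=212/55; d'=(-108−1·122/11)/(212/55)=-3275/106
back: M3=-3275/106
back: M2=122/11−8/55·-3275/106=826/53
back: M1=-19/4−3/8·826/53=-1123/106
M: M0=0, M1=-1123/106, M2=826/53, M3=-3275/106, M4=0
seg 0: a=0, c=M0/2=0, d=(M1−M0)/(6·1)=-1123/636, b=Δ0−h0·(2M0+M1)/6=3667/636
seg 1: a=4, c=M1/2=-1123/212, d=(M2−M1)/(6·3)=925/636, b=Δ1−h1·(2M1+M2)/6=149/318
seg 2: a=-3, c=M2/2=413/53, d=(M3−M2)/(6·1)=-4927/636, b=Δ2−h2·(2M2+M3)/6=5059/636
seg 3: a=5, c=M3/2=-3275/212, d=(M4−M3)/(6·1)=3275/636, b=Δ3−h3·(2M3+M4)/6=95/318
t_q=9/2 → seg 2, τ=1/2; S=-3+5059/636·τ+413/53·τ²+-4927/636·τ³=3319/1696

  seg 0: a=0 b=3667/636 c=0 d=-1123/636
  seg 1: a=4 b=149/318 c=-1123/212 d=925/636
  seg 2: a=-3 b=5059/636 c=413/53 d=-4927/636
  seg 3: a=5 b=95/318 c=-3275/212 d=3275/636
S(9/2) = 3319/1696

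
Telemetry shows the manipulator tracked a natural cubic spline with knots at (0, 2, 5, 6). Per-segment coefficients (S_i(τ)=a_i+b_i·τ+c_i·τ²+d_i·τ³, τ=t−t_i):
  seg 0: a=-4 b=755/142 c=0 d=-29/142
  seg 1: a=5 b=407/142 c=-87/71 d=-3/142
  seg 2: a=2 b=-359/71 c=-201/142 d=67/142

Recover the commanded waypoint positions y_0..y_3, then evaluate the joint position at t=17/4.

y_0=-4 y_1=5 y_2=2 y_3=-4
S(17/4) = 45485/9088

y_0 = S_0(0) = a_0 = -4
y_1 = S_1(0) = a_1 = 5
y_2 = S_2(0) = a_2 = 2
y_3 = S_2(1) = -4
t_q=17/4 is in segment 1 (τ=9/4); S_1(τ)=45485/9088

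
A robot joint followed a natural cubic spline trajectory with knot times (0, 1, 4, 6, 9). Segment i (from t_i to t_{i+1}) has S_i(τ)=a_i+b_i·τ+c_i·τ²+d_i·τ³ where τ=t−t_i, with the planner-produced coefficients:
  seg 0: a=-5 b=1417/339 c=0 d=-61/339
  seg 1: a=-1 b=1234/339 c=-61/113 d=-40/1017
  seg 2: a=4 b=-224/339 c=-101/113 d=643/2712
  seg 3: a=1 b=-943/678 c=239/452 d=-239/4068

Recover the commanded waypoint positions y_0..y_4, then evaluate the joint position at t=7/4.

y_0 = S_0(0) = a_0 = -5
y_1 = S_1(0) = a_1 = -1
y_2 = S_2(0) = a_2 = 4
y_3 = S_3(0) = a_3 = 1
y_4 = S_3(3) = 0
t_q=7/4 is in segment 1 (τ=3/4); S_1(τ)=2549/1808

y_0=-5 y_1=-1 y_2=4 y_3=1 y_4=0
S(7/4) = 2549/1808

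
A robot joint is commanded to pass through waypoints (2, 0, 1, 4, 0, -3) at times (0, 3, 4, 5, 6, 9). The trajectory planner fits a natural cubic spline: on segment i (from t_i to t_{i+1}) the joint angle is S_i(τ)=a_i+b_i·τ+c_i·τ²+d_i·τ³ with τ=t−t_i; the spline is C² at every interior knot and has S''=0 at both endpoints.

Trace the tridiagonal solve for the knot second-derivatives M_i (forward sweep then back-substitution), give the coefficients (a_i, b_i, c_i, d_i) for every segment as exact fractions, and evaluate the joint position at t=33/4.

Δ: Δ0=-2/3, Δ1=1, Δ2=3, Δ3=-4, Δ4=-1
row 1: diag=8, rhs=10; c'=1/8, d'=5/4
row 2: denom=4−1·1/8=31/8; d'=(12−1·5/4)/(31/8)=86/31
row 3: denom=4−1·8/31=116/31; d'=(-42−1·86/31)/(116/31)=-347/29
row 4: denom=8−1·31/116=897/116; d'=(18−1·-347/29)/(897/116)=3476/897
back: M4=3476/897
back: M3=-347/29−31/116·3476/897=-11662/897
back: M2=86/31−8/31·-11662/897=5498/897
back: M1=5/4−1/8·5498/897=434/897
M: M0=0, M1=434/897, M2=5498/897, M3=-11662/897, M4=3476/897, M5=0
seg 0: a=2, c=M0/2=0, d=(M1−M0)/(6·3)=217/8073, b=Δ0−h0·(2M0+M1)/6=-815/897
seg 1: a=0, c=M1/2=217/897, d=(M2−M1)/(6·1)=844/897, b=Δ1−h1·(2M1+M2)/6=-164/897
seg 2: a=1, c=M2/2=2749/897, d=(M3−M2)/(6·1)=-220/69, b=Δ2−h2·(2M2+M3)/6=934/299
seg 3: a=4, c=M3/2=-5831/897, d=(M4−M3)/(6·1)=841/299, b=Δ3−h3·(2M3+M4)/6=-280/897
seg 4: a=0, c=M4/2=1738/897, d=(M5−M4)/(6·3)=-1738/8073, b=Δ4−h4·(2M4+M5)/6=-4373/897
t_q=33/4 → seg 4, τ=9/4; S=0+-4373/897·τ+1738/897·τ²+-1738/8073·τ³=-34563/9568

  seg 0: a=2 b=-815/897 c=0 d=217/8073
  seg 1: a=0 b=-164/897 c=217/897 d=844/897
  seg 2: a=1 b=934/299 c=2749/897 d=-220/69
  seg 3: a=4 b=-280/897 c=-5831/897 d=841/299
  seg 4: a=0 b=-4373/897 c=1738/897 d=-1738/8073
S(33/4) = -34563/9568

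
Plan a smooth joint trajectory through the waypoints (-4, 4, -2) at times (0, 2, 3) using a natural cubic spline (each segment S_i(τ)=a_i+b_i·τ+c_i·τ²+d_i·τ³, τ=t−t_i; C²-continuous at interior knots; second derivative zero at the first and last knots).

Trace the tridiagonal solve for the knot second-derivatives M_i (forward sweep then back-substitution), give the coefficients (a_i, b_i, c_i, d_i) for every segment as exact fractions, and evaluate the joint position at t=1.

  seg 0: a=-4 b=22/3 c=0 d=-5/6
  seg 1: a=4 b=-8/3 c=-5 d=5/3
S(1) = 5/2

Δ: Δ0=4, Δ1=-6
row 1: diag=6, rhs=-60; c'=1/6, d'=-10
back: M1=-10
M: M0=0, M1=-10, M2=0
seg 0: a=-4, c=M0/2=0, d=(M1−M0)/(6·2)=-5/6, b=Δ0−h0·(2M0+M1)/6=22/3
seg 1: a=4, c=M1/2=-5, d=(M2−M1)/(6·1)=5/3, b=Δ1−h1·(2M1+M2)/6=-8/3
t_q=1 → seg 0, τ=1; S=-4+22/3·τ+0·τ²+-5/6·τ³=5/2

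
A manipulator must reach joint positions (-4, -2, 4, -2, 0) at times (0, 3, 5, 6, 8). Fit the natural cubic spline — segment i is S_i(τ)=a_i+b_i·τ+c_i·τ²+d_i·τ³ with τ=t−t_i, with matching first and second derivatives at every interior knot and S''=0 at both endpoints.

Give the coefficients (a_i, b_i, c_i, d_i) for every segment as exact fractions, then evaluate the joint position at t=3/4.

Δ: Δ0=2/3, Δ1=3, Δ2=-6, Δ3=1
row 1: diag=10, rhs=14; c'=1/5, d'=7/5
row 2: denom=6−2·1/5=28/5; d'=(-54−2·7/5)/(28/5)=-71/7
row 3: denom=6−1·5/28=163/28; d'=(42−1·-71/7)/(163/28)=1460/163
back: M3=1460/163
back: M2=-71/7−5/28·1460/163=-1914/163
back: M1=7/5−1/5·-1914/163=611/163
M: M0=0, M1=611/163, M2=-1914/163, M3=1460/163, M4=0
seg 0: a=-4, c=M0/2=0, d=(M1−M0)/(6·3)=611/2934, b=Δ0−h0·(2M0+M1)/6=-1181/978
seg 1: a=-2, c=M1/2=611/326, d=(M2−M1)/(6·2)=-2525/1956, b=Δ1−h1·(2M1+M2)/6=2159/489
seg 2: a=4, c=M2/2=-957/163, d=(M3−M2)/(6·1)=1687/489, b=Δ2−h2·(2M2+M3)/6=-1750/489
seg 3: a=-2, c=M3/2=730/163, d=(M4−M3)/(6·2)=-365/489, b=Δ3−h3·(2M3+M4)/6=-2431/489
t_q=3/4 → seg 0, τ=3/4; S=-4+-1181/978·τ+0·τ²+611/2934·τ³=-100519/20864

  seg 0: a=-4 b=-1181/978 c=0 d=611/2934
  seg 1: a=-2 b=2159/489 c=611/326 d=-2525/1956
  seg 2: a=4 b=-1750/489 c=-957/163 d=1687/489
  seg 3: a=-2 b=-2431/489 c=730/163 d=-365/489
S(3/4) = -100519/20864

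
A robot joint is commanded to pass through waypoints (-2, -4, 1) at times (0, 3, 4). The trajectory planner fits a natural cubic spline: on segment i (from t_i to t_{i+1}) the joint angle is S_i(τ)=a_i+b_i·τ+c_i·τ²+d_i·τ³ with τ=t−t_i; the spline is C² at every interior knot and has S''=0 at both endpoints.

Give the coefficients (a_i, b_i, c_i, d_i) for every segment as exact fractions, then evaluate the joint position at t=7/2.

  seg 0: a=-2 b=-67/24 c=0 d=17/72
  seg 1: a=-4 b=43/12 c=17/8 d=-17/24
S(7/2) = -113/64

Δ: Δ0=-2/3, Δ1=5
row 1: diag=8, rhs=34; c'=1/8, d'=17/4
back: M1=17/4
M: M0=0, M1=17/4, M2=0
seg 0: a=-2, c=M0/2=0, d=(M1−M0)/(6·3)=17/72, b=Δ0−h0·(2M0+M1)/6=-67/24
seg 1: a=-4, c=M1/2=17/8, d=(M2−M1)/(6·1)=-17/24, b=Δ1−h1·(2M1+M2)/6=43/12
t_q=7/2 → seg 1, τ=1/2; S=-4+43/12·τ+17/8·τ²+-17/24·τ³=-113/64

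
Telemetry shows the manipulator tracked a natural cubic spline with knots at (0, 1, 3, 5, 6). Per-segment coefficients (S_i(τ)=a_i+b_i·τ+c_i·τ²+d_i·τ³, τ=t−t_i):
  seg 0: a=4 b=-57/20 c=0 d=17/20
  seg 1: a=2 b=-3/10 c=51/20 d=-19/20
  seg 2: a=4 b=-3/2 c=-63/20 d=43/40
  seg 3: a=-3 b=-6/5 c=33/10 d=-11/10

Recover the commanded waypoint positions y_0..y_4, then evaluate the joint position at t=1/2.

y_0=4 y_1=2 y_2=4 y_3=-3 y_4=-2
S(1/2) = 429/160

y_0 = S_0(0) = a_0 = 4
y_1 = S_1(0) = a_1 = 2
y_2 = S_2(0) = a_2 = 4
y_3 = S_3(0) = a_3 = -3
y_4 = S_3(1) = -2
t_q=1/2 is in segment 0 (τ=1/2); S_0(τ)=429/160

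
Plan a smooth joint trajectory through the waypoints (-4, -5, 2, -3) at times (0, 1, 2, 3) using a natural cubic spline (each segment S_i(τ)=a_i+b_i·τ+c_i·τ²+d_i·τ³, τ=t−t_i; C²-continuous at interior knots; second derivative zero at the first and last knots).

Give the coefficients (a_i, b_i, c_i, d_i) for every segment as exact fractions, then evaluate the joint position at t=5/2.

  seg 0: a=-4 b=-59/15 c=0 d=44/15
  seg 1: a=-5 b=73/15 c=44/5 d=-20/3
  seg 2: a=2 b=37/15 c=-56/5 d=56/15
S(5/2) = 9/10

Δ: Δ0=-1, Δ1=7, Δ2=-5
row 1: diag=4, rhs=48; c'=1/4, d'=12
row 2: denom=4−1·1/4=15/4; d'=(-72−1·12)/(15/4)=-112/5
back: M2=-112/5
back: M1=12−1/4·-112/5=88/5
M: M0=0, M1=88/5, M2=-112/5, M3=0
seg 0: a=-4, c=M0/2=0, d=(M1−M0)/(6·1)=44/15, b=Δ0−h0·(2M0+M1)/6=-59/15
seg 1: a=-5, c=M1/2=44/5, d=(M2−M1)/(6·1)=-20/3, b=Δ1−h1·(2M1+M2)/6=73/15
seg 2: a=2, c=M2/2=-56/5, d=(M3−M2)/(6·1)=56/15, b=Δ2−h2·(2M2+M3)/6=37/15
t_q=5/2 → seg 2, τ=1/2; S=2+37/15·τ+-56/5·τ²+56/15·τ³=9/10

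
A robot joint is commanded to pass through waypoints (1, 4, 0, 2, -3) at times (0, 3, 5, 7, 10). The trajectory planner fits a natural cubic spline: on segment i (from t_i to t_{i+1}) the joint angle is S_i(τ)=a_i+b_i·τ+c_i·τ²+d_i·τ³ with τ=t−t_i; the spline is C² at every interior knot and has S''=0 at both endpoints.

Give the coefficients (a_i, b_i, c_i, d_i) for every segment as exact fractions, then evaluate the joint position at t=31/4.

Δ: Δ0=1, Δ1=-2, Δ2=1, Δ3=-5/3
row 1: diag=10, rhs=-18; c'=1/5, d'=-9/5
row 2: denom=8−2·1/5=38/5; d'=(18−2·-9/5)/(38/5)=54/19
row 3: denom=10−2·5/19=180/19; d'=(-16−2·54/19)/(180/19)=-103/45
back: M3=-103/45
back: M2=54/19−5/19·-103/45=31/9
back: M1=-9/5−1/5·31/9=-112/45
M: M0=0, M1=-112/45, M2=31/9, M3=-103/45, M4=0
seg 0: a=1, c=M0/2=0, d=(M1−M0)/(6·3)=-56/405, b=Δ0−h0·(2M0+M1)/6=101/45
seg 1: a=4, c=M1/2=-56/45, d=(M2−M1)/(6·2)=89/180, b=Δ1−h1·(2M1+M2)/6=-67/45
seg 2: a=0, c=M2/2=31/18, d=(M3−M2)/(6·2)=-43/90, b=Δ2−h2·(2M2+M3)/6=-8/15
seg 3: a=2, c=M3/2=-103/90, d=(M4−M3)/(6·3)=103/810, b=Δ3−h3·(2M3+M4)/6=28/45
t_q=31/4 → seg 3, τ=3/4; S=2+28/45·τ+-103/90·τ²+103/810·τ³=1201/640

  seg 0: a=1 b=101/45 c=0 d=-56/405
  seg 1: a=4 b=-67/45 c=-56/45 d=89/180
  seg 2: a=0 b=-8/15 c=31/18 d=-43/90
  seg 3: a=2 b=28/45 c=-103/90 d=103/810
S(31/4) = 1201/640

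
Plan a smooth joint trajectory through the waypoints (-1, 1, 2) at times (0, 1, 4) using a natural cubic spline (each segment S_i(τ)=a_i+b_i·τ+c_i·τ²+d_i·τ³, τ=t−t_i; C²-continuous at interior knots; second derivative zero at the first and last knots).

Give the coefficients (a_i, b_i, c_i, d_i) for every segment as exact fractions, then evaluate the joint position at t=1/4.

  seg 0: a=-1 b=53/24 c=0 d=-5/24
  seg 1: a=1 b=19/12 c=-5/8 d=5/72
S(1/4) = -231/512

Δ: Δ0=2, Δ1=1/3
row 1: diag=8, rhs=-10; c'=3/8, d'=-5/4
back: M1=-5/4
M: M0=0, M1=-5/4, M2=0
seg 0: a=-1, c=M0/2=0, d=(M1−M0)/(6·1)=-5/24, b=Δ0−h0·(2M0+M1)/6=53/24
seg 1: a=1, c=M1/2=-5/8, d=(M2−M1)/(6·3)=5/72, b=Δ1−h1·(2M1+M2)/6=19/12
t_q=1/4 → seg 0, τ=1/4; S=-1+53/24·τ+0·τ²+-5/24·τ³=-231/512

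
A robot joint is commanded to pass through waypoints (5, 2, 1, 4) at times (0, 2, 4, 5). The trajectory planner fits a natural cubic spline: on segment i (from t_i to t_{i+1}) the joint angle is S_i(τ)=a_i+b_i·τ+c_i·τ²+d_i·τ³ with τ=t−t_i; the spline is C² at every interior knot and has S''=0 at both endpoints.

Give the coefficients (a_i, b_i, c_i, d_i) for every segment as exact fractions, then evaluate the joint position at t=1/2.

Δ: Δ0=-3/2, Δ1=-1/2, Δ2=3
row 1: diag=8, rhs=6; c'=1/4, d'=3/4
row 2: denom=6−2·1/4=11/2; d'=(21−2·3/4)/(11/2)=39/11
back: M2=39/11
back: M1=3/4−1/4·39/11=-3/22
M: M0=0, M1=-3/22, M2=39/11, M3=0
seg 0: a=5, c=M0/2=0, d=(M1−M0)/(6·2)=-1/88, b=Δ0−h0·(2M0+M1)/6=-16/11
seg 1: a=2, c=M1/2=-3/44, d=(M2−M1)/(6·2)=27/88, b=Δ1−h1·(2M1+M2)/6=-35/22
seg 2: a=1, c=M2/2=39/22, d=(M3−M2)/(6·1)=-13/22, b=Δ2−h2·(2M2+M3)/6=20/11
t_q=1/2 → seg 0, τ=1/2; S=5+-16/11·τ+0·τ²+-1/88·τ³=3007/704

  seg 0: a=5 b=-16/11 c=0 d=-1/88
  seg 1: a=2 b=-35/22 c=-3/44 d=27/88
  seg 2: a=1 b=20/11 c=39/22 d=-13/22
S(1/2) = 3007/704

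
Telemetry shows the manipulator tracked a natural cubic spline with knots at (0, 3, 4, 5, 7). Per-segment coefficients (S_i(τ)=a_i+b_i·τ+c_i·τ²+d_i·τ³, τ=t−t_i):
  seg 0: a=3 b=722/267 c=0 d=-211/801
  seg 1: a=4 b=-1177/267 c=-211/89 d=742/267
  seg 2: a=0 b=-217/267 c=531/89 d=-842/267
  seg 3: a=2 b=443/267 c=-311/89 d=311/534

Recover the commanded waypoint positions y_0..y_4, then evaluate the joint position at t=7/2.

y_0 = S_0(0) = a_0 = 3
y_1 = S_1(0) = a_1 = 4
y_2 = S_2(0) = a_2 = 0
y_3 = S_3(0) = a_3 = 2
y_4 = S_3(2) = -4
t_q=7/2 is in segment 1 (τ=1/2); S_1(τ)=138/89

y_0=3 y_1=4 y_2=0 y_3=2 y_4=-4
S(7/2) = 138/89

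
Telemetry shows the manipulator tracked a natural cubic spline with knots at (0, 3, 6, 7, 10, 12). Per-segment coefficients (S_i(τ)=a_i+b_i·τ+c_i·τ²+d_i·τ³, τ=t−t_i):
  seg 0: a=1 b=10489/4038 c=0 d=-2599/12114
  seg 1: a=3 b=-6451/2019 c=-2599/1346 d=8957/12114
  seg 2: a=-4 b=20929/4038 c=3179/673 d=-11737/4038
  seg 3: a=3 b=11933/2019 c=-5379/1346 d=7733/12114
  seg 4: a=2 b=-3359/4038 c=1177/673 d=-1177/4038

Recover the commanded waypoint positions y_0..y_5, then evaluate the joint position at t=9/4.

y_0=1 y_1=3 y_2=-4 y_3=3 y_4=2 y_5=5
S(9/4) = 379097/86144

y_0 = S_0(0) = a_0 = 1
y_1 = S_1(0) = a_1 = 3
y_2 = S_2(0) = a_2 = -4
y_3 = S_3(0) = a_3 = 3
y_4 = S_4(0) = a_4 = 2
y_5 = S_4(2) = 5
t_q=9/4 is in segment 0 (τ=9/4); S_0(τ)=379097/86144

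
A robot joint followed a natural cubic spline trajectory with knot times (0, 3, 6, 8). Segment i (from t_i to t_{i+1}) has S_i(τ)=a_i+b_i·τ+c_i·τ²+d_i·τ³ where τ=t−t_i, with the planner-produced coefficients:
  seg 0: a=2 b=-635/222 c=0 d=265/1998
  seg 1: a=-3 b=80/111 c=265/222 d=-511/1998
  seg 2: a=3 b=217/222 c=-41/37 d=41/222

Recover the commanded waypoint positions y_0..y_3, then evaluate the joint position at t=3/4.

y_0=2 y_1=-3 y_2=3 y_3=2
S(3/4) = -423/4736

y_0 = S_0(0) = a_0 = 2
y_1 = S_1(0) = a_1 = -3
y_2 = S_2(0) = a_2 = 3
y_3 = S_2(2) = 2
t_q=3/4 is in segment 0 (τ=3/4); S_0(τ)=-423/4736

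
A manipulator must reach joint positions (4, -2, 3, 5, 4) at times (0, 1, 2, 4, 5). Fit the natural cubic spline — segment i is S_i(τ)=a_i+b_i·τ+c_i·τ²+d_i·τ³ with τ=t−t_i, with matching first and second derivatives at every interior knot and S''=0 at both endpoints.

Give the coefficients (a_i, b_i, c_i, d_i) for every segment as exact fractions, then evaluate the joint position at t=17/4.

  seg 0: a=4 b=-552/61 c=0 d=186/61
  seg 1: a=-2 b=6/61 c=558/61 d=-259/61
  seg 2: a=3 b=345/61 c=-219/61 d=77/122
  seg 3: a=5 b=-69/61 c=12/61 d=-4/61
S(17/4) = 4615/976

Δ: Δ0=-6, Δ1=5, Δ2=1, Δ3=-1
row 1: diag=4, rhs=66; c'=1/4, d'=33/2
row 2: denom=6−1·1/4=23/4; d'=(-24−1·33/2)/(23/4)=-162/23
row 3: denom=6−2·8/23=122/23; d'=(-12−2·-162/23)/(122/23)=24/61
back: M3=24/61
back: M2=-162/23−8/23·24/61=-438/61
back: M1=33/2−1/4·-438/61=1116/61
M: M0=0, M1=1116/61, M2=-438/61, M3=24/61, M4=0
seg 0: a=4, c=M0/2=0, d=(M1−M0)/(6·1)=186/61, b=Δ0−h0·(2M0+M1)/6=-552/61
seg 1: a=-2, c=M1/2=558/61, d=(M2−M1)/(6·1)=-259/61, b=Δ1−h1·(2M1+M2)/6=6/61
seg 2: a=3, c=M2/2=-219/61, d=(M3−M2)/(6·2)=77/122, b=Δ2−h2·(2M2+M3)/6=345/61
seg 3: a=5, c=M3/2=12/61, d=(M4−M3)/(6·1)=-4/61, b=Δ3−h3·(2M3+M4)/6=-69/61
t_q=17/4 → seg 3, τ=1/4; S=5+-69/61·τ+12/61·τ²+-4/61·τ³=4615/976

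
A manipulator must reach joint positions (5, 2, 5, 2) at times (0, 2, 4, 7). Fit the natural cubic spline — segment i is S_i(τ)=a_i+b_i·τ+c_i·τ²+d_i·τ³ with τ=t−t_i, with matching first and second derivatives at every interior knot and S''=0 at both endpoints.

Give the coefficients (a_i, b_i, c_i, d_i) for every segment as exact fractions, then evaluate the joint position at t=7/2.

Δ: Δ0=-3/2, Δ1=3/2, Δ2=-1
row 1: diag=8, rhs=18; c'=1/4, d'=9/4
row 2: denom=10−2·1/4=19/2; d'=(-15−2·9/4)/(19/2)=-39/19
back: M2=-39/19
back: M1=9/4−1/4·-39/19=105/38
M: M0=0, M1=105/38, M2=-39/19, M3=0
seg 0: a=5, c=M0/2=0, d=(M1−M0)/(6·2)=35/152, b=Δ0−h0·(2M0+M1)/6=-46/19
seg 1: a=2, c=M1/2=105/76, d=(M2−M1)/(6·2)=-61/152, b=Δ1−h1·(2M1+M2)/6=13/38
seg 2: a=5, c=M2/2=-39/38, d=(M3−M2)/(6·3)=13/114, b=Δ2−h2·(2M2+M3)/6=20/19
t_q=7/2 → seg 1, τ=3/2; S=2+13/38·τ+105/76·τ²+-61/152·τ³=5189/1216

  seg 0: a=5 b=-46/19 c=0 d=35/152
  seg 1: a=2 b=13/38 c=105/76 d=-61/152
  seg 2: a=5 b=20/19 c=-39/38 d=13/114
S(7/2) = 5189/1216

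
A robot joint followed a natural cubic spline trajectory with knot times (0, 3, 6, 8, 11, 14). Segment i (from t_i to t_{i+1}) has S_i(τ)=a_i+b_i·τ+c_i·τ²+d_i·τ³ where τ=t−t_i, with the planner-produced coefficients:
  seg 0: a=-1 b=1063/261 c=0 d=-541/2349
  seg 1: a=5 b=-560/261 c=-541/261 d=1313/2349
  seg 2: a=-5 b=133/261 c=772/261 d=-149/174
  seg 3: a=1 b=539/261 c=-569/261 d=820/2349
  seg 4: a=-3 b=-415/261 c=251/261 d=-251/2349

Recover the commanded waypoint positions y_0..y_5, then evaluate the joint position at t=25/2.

y_0=-1 y_1=5 y_2=-5 y_3=1 y_4=-3 y_5=-2
S(25/2) = -831/232

y_0 = S_0(0) = a_0 = -1
y_1 = S_1(0) = a_1 = 5
y_2 = S_2(0) = a_2 = -5
y_3 = S_3(0) = a_3 = 1
y_4 = S_4(0) = a_4 = -3
y_5 = S_4(3) = -2
t_q=25/2 is in segment 4 (τ=3/2); S_4(τ)=-831/232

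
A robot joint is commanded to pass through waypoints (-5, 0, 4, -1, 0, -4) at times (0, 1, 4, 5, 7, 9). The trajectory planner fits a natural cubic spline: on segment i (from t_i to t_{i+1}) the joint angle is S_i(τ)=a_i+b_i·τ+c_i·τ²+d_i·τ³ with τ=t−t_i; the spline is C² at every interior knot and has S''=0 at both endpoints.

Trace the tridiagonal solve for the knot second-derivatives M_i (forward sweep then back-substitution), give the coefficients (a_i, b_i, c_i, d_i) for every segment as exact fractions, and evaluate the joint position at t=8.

Δ: Δ0=5, Δ1=4/3, Δ2=-5, Δ3=1/2, Δ4=-2
row 1: diag=8, rhs=-22; c'=3/8, d'=-11/4
row 2: denom=8−3·3/8=55/8; d'=(-38−3·-11/4)/(55/8)=-238/55
row 3: denom=6−1·8/55=322/55; d'=(33−1·-238/55)/(322/55)=2053/322
row 4: denom=8−2·55/161=1178/161; d'=(-15−2·2053/322)/(1178/161)=-2234/589
back: M4=-2234/589
back: M3=2053/322−55/161·-2234/589=9037/1178
back: M2=-238/55−8/55·9037/1178=-3206/589
back: M1=-11/4−3/8·-3206/589=-835/1178
M: M0=0, M1=-835/1178, M2=-3206/589, M3=9037/1178, M4=-2234/589, M5=0
seg 0: a=-5, c=M0/2=0, d=(M1−M0)/(6·1)=-835/7068, b=Δ0−h0·(2M0+M1)/6=36175/7068
seg 1: a=0, c=M1/2=-835/2356, d=(M2−M1)/(6·3)=-1859/7068, b=Δ1−h1·(2M1+M2)/6=16835/3534
seg 2: a=4, c=M2/2=-1603/589, d=(M3−M2)/(6·1)=15449/7068, b=Δ2−h2·(2M2+M3)/6=-31553/7068
seg 3: a=-1, c=M3/2=9037/2356, d=(M4−M3)/(6·2)=-13505/14136, b=Δ3−h3·(2M3+M4)/6=-11839/3534
seg 4: a=0, c=M4/2=-1117/589, d=(M5−M4)/(6·2)=1117/3534, b=Δ4−h4·(2M4+M5)/6=934/1767
t_q=8 → seg 4, τ=1; S=0+934/1767·τ+-1117/589·τ²+1117/3534·τ³=-1239/1178

  seg 0: a=-5 b=36175/7068 c=0 d=-835/7068
  seg 1: a=0 b=16835/3534 c=-835/2356 d=-1859/7068
  seg 2: a=4 b=-31553/7068 c=-1603/589 d=15449/7068
  seg 3: a=-1 b=-11839/3534 c=9037/2356 d=-13505/14136
  seg 4: a=0 b=934/1767 c=-1117/589 d=1117/3534
S(8) = -1239/1178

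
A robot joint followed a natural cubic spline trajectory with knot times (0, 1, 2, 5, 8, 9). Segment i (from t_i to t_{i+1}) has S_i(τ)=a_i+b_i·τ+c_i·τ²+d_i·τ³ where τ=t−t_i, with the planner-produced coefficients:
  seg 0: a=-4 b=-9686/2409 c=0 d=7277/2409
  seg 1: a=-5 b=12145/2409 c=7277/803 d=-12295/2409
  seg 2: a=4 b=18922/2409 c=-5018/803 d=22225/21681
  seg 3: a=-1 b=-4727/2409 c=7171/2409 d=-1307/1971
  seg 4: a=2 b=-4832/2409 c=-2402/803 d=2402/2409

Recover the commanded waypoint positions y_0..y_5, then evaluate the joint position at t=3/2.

y_0=-4 y_1=-5 y_2=4 y_3=-1 y_4=2 y_5=-2
S(3/2) = -5471/6424

y_0 = S_0(0) = a_0 = -4
y_1 = S_1(0) = a_1 = -5
y_2 = S_2(0) = a_2 = 4
y_3 = S_3(0) = a_3 = -1
y_4 = S_4(0) = a_4 = 2
y_5 = S_4(1) = -2
t_q=3/2 is in segment 1 (τ=1/2); S_1(τ)=-5471/6424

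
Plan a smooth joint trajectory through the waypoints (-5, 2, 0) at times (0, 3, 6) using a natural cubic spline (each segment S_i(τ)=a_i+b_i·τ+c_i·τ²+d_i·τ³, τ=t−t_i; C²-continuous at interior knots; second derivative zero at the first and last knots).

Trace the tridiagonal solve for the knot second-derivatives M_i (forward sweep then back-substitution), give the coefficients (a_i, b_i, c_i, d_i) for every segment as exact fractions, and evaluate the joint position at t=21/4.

Δ: Δ0=7/3, Δ1=-2/3
row 1: diag=12, rhs=-18; c'=1/4, d'=-3/2
back: M1=-3/2
M: M0=0, M1=-3/2, M2=0
seg 0: a=-5, c=M0/2=0, d=(M1−M0)/(6·3)=-1/12, b=Δ0−h0·(2M0+M1)/6=37/12
seg 1: a=2, c=M1/2=-3/4, d=(M2−M1)/(6·3)=1/12, b=Δ1−h1·(2M1+M2)/6=5/6
t_q=21/4 → seg 1, τ=9/4; S=2+5/6·τ+-3/4·τ²+1/12·τ³=263/256

  seg 0: a=-5 b=37/12 c=0 d=-1/12
  seg 1: a=2 b=5/6 c=-3/4 d=1/12
S(21/4) = 263/256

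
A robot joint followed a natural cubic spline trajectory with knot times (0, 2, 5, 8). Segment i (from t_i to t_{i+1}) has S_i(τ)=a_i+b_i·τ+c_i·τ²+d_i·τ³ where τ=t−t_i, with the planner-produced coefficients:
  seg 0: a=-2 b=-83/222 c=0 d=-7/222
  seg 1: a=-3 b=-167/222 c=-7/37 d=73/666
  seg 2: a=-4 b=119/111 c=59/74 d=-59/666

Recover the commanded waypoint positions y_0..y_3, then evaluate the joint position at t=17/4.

y_0 = S_0(0) = a_0 = -2
y_1 = S_1(0) = a_1 = -3
y_2 = S_2(0) = a_2 = -4
y_3 = S_2(3) = 4
t_q=17/4 is in segment 1 (τ=9/4); S_1(τ)=-20847/4736

y_0=-2 y_1=-3 y_2=-4 y_3=4
S(17/4) = -20847/4736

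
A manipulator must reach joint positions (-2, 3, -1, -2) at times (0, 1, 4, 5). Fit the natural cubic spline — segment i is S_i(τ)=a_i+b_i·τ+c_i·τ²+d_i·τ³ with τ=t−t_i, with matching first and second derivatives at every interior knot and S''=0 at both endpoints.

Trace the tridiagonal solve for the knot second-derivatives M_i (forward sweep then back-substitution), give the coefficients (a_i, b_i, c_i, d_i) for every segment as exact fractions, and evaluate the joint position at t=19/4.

  seg 0: a=-2 b=196/33 c=0 d=-31/33
  seg 1: a=3 b=103/33 c=-31/11 d=4/9
  seg 2: a=-1 b=-59/33 c=13/11 d=-13/33
S(19/4) = -1297/704

Δ: Δ0=5, Δ1=-4/3, Δ2=-1
row 1: diag=8, rhs=-38; c'=3/8, d'=-19/4
row 2: denom=8−3·3/8=55/8; d'=(2−3·-19/4)/(55/8)=26/11
back: M2=26/11
back: M1=-19/4−3/8·26/11=-62/11
M: M0=0, M1=-62/11, M2=26/11, M3=0
seg 0: a=-2, c=M0/2=0, d=(M1−M0)/(6·1)=-31/33, b=Δ0−h0·(2M0+M1)/6=196/33
seg 1: a=3, c=M1/2=-31/11, d=(M2−M1)/(6·3)=4/9, b=Δ1−h1·(2M1+M2)/6=103/33
seg 2: a=-1, c=M2/2=13/11, d=(M3−M2)/(6·1)=-13/33, b=Δ2−h2·(2M2+M3)/6=-59/33
t_q=19/4 → seg 2, τ=3/4; S=-1+-59/33·τ+13/11·τ²+-13/33·τ³=-1297/704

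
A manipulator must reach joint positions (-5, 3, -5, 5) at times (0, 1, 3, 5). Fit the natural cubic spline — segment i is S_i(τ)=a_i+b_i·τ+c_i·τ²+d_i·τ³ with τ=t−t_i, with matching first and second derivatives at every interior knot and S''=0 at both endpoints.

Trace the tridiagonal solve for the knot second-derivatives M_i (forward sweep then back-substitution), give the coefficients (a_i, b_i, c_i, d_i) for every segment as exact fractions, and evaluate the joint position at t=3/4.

Δ: Δ0=8, Δ1=-4, Δ2=5
row 1: diag=6, rhs=-72; c'=1/3, d'=-12
row 2: denom=8−2·1/3=22/3; d'=(54−2·-12)/(22/3)=117/11
back: M2=117/11
back: M1=-12−1/3·117/11=-171/11
M: M0=0, M1=-171/11, M2=117/11, M3=0
seg 0: a=-5, c=M0/2=0, d=(M1−M0)/(6·1)=-57/22, b=Δ0−h0·(2M0+M1)/6=233/22
seg 1: a=3, c=M1/2=-171/22, d=(M2−M1)/(6·2)=24/11, b=Δ1−h1·(2M1+M2)/6=31/11
seg 2: a=-5, c=M2/2=117/22, d=(M3−M2)/(6·2)=-39/44, b=Δ2−h2·(2M2+M3)/6=-23/11
t_q=3/4 → seg 0, τ=3/4; S=-5+233/22·τ+0·τ²+-57/22·τ³=2605/1408

  seg 0: a=-5 b=233/22 c=0 d=-57/22
  seg 1: a=3 b=31/11 c=-171/22 d=24/11
  seg 2: a=-5 b=-23/11 c=117/22 d=-39/44
S(3/4) = 2605/1408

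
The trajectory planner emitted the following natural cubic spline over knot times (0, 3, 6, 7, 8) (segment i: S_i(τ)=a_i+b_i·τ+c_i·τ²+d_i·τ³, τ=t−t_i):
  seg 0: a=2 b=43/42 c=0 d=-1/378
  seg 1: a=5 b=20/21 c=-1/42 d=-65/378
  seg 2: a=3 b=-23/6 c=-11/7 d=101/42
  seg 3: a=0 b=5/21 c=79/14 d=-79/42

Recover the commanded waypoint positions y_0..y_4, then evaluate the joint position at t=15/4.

y_0=2 y_1=5 y_2=3 y_3=0 y_4=4
S(15/4) = 5043/896

y_0 = S_0(0) = a_0 = 2
y_1 = S_1(0) = a_1 = 5
y_2 = S_2(0) = a_2 = 3
y_3 = S_3(0) = a_3 = 0
y_4 = S_3(1) = 4
t_q=15/4 is in segment 1 (τ=3/4); S_1(τ)=5043/896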